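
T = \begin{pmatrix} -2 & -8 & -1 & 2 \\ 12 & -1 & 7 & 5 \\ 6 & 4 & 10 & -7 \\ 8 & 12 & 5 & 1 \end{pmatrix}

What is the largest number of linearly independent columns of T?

4

Row reduce to echelon form.
R2 ← R2 + (6)·R1: [0, -49, 1, 17]
R3 ← R3 + (3)·R1: [0, -20, 7, -1]
R4 ← R4 + (4)·R1: [0, -20, 1, 9]
R3 ← R3 − (20/49)·R2: [0, 0, 323/49, -389/49]
R4 ← R4 − (20/49)·R2: [0, 0, 29/49, 101/49]
R4 ← R4 − (29/323)·R3: [0, 0, 0, 896/323]
Echelon form has 4 nonzero rows, so rank(T) = 4.
The rank gives the maximum number of linearly independent columns: 4.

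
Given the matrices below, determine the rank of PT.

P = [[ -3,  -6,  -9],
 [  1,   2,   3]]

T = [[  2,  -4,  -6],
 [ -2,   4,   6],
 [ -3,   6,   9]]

First compute PT:
[[ 33, -66, -99],
 [-11,  22,  33]]
Now row reduce the product.
R2 ← R2 + (1/3)·R1: [0, 0, 0]
1 nonzero row, so rank(PT) = 1.

1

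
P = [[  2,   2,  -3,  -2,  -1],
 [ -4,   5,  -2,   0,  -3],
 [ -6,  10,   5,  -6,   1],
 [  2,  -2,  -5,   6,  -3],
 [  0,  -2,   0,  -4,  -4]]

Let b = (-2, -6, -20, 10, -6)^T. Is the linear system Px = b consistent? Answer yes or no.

Row reduce the augmented matrix [P | b].
R2 ← R2 + (2)·R1: [0, 9, -8, -4, -5, -10]
R3 ← R3 + (3)·R1: [0, 16, -4, -12, -2, -26]
R4 ← R4 − R1: [0, -4, -2, 8, -2, 12]
R3 ← R3 − (16/9)·R2: [0, 0, 92/9, -44/9, 62/9, -74/9]
R4 ← R4 + (4/9)·R2: [0, 0, -50/9, 56/9, -38/9, 68/9]
R5 ← R5 + (2/9)·R2: [0, 0, -16/9, -44/9, -46/9, -74/9]
R4 ← R4 + (25/46)·R3: [0, 0, 0, 82/23, -11/23, 71/23]
R5 ← R5 + (4/23)·R3: [0, 0, 0, -132/23, -90/23, -222/23]
R5 ← R5 + (66/41)·R4: [0, 0, 0, 0, -192/41, -192/41]
The echelon form has 5 nonzero rows, and every pivot lies in the first 5 columns, so rank(P) = rank([P|b]) = 5.
The system is consistent.

yes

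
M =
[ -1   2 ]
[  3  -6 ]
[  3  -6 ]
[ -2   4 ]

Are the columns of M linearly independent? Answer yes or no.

Row reduce M to echelon form.
R2 ← R2 + (3)·R1: [0, 0]
R3 ← R3 + (3)·R1: [0, 0]
R4 ← R4 − (2)·R1: [0, 0]
1 pivot among 2 columns.
Only 1 < 2 pivot columns, so the columns are linearly dependent.

no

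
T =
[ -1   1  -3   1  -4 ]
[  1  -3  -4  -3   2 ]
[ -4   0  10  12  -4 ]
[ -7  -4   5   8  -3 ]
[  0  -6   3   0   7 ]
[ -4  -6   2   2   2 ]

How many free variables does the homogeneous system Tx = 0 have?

Row reduce to echelon form.
R2 ← R2 + R1: [0, -2, -7, -2, -2]
R3 ← R3 − (4)·R1: [0, -4, 22, 8, 12]
R4 ← R4 − (7)·R1: [0, -11, 26, 1, 25]
R6 ← R6 − (4)·R1: [0, -10, 14, -2, 18]
R3 ← R3 − (2)·R2: [0, 0, 36, 12, 16]
R4 ← R4 − (11/2)·R2: [0, 0, 129/2, 12, 36]
R5 ← R5 − (3)·R2: [0, 0, 24, 6, 13]
R6 ← R6 − (5)·R2: [0, 0, 49, 8, 28]
R4 ← R4 − (43/24)·R3: [0, 0, 0, -19/2, 22/3]
R5 ← R5 − (2/3)·R3: [0, 0, 0, -2, 7/3]
R6 ← R6 − (49/36)·R3: [0, 0, 0, -25/3, 56/9]
R5 ← R5 − (4/19)·R4: [0, 0, 0, 0, 15/19]
R6 ← R6 − (50/57)·R4: [0, 0, 0, 0, -4/19]
R6 ← R6 + (4/15)·R5: [0, 0, 0, 0, 0]
5 nonzero rows, so rank(T) = 5.
T has 5 columns; by rank–nullity, nullity = 5 − 5 = 0.

0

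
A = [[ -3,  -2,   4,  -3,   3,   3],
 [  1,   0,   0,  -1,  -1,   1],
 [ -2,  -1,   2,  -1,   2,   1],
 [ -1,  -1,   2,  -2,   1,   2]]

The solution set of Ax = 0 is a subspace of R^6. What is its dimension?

4

Row reduce to echelon form.
R2 ← R2 + (1/3)·R1: [0, -2/3, 4/3, -2, 0, 2]
R3 ← R3 − (2/3)·R1: [0, 1/3, -2/3, 1, 0, -1]
R4 ← R4 − (1/3)·R1: [0, -1/3, 2/3, -1, 0, 1]
R3 ← R3 + (1/2)·R2: [0, 0, 0, 0, 0, 0]
R4 ← R4 − (1/2)·R2: [0, 0, 0, 0, 0, 0]
2 nonzero rows, so rank(A) = 2.
A has 6 columns; by rank–nullity, nullity = 6 − 2 = 4.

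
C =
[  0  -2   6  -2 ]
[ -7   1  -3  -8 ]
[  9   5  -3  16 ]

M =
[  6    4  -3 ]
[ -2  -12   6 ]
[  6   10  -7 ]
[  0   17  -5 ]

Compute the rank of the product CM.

3

First compute CM:
[[ 40,  50, -44],
 [-62, -206,  88],
 [ 26, 218, -56]]
Now row reduce the product.
R2 ← R2 + (31/20)·R1: [0, -257/2, 99/5]
R3 ← R3 − (13/20)·R1: [0, 371/2, -137/5]
R3 ← R3 + (371/257)·R2: [0, 0, 304/257]
3 nonzero rows, so rank(CM) = 3.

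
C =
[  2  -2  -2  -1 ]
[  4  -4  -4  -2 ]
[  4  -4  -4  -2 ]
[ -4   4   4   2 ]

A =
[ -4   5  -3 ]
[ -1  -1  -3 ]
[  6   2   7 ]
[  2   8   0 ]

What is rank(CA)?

1

First compute CA:
[[-20,   0, -14],
 [-40,   0, -28],
 [-40,   0, -28],
 [ 40,   0,  28]]
Now row reduce the product.
R2 ← R2 − (2)·R1: [0, 0, 0]
R3 ← R3 − (2)·R1: [0, 0, 0]
R4 ← R4 + (2)·R1: [0, 0, 0]
1 nonzero row, so rank(CA) = 1.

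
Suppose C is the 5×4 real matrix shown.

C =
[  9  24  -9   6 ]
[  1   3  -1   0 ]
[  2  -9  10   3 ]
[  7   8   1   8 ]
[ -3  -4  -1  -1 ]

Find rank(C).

Row reduce to echelon form.
R2 ← R2 − (1/9)·R1: [0, 1/3, 0, -2/3]
R3 ← R3 − (2/9)·R1: [0, -43/3, 12, 5/3]
R4 ← R4 − (7/9)·R1: [0, -32/3, 8, 10/3]
R5 ← R5 + (1/3)·R1: [0, 4, -4, 1]
R3 ← R3 + (43)·R2: [0, 0, 12, -27]
R4 ← R4 + (32)·R2: [0, 0, 8, -18]
R5 ← R5 − (12)·R2: [0, 0, -4, 9]
R4 ← R4 − (2/3)·R3: [0, 0, 0, 0]
R5 ← R5 + (1/3)·R3: [0, 0, 0, 0]
Echelon form has 3 nonzero rows, so rank(C) = 3.

3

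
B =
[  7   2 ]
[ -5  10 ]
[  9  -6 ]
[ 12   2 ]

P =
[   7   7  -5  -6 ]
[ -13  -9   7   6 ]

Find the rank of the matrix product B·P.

First compute BP:
[[ 23,  31, -21, -30],
 [-165, -125,  95,  90],
 [141, 117, -87, -90],
 [ 58,  66, -46, -60]]
Now row reduce the product.
R2 ← R2 + (165/23)·R1: [0, 2240/23, -1280/23, -2880/23]
R3 ← R3 − (141/23)·R1: [0, -1680/23, 960/23, 2160/23]
R4 ← R4 − (58/23)·R1: [0, -280/23, 160/23, 360/23]
R3 ← R3 + (3/4)·R2: [0, 0, 0, 0]
R4 ← R4 + (1/8)·R2: [0, 0, 0, 0]
2 nonzero rows, so rank(BP) = 2.

2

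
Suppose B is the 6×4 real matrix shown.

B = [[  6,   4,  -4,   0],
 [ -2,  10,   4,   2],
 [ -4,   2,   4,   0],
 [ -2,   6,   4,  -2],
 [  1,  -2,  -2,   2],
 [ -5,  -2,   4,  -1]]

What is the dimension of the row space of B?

3

Row reduce to echelon form.
R2 ← R2 + (1/3)·R1: [0, 34/3, 8/3, 2]
R3 ← R3 + (2/3)·R1: [0, 14/3, 4/3, 0]
R4 ← R4 + (1/3)·R1: [0, 22/3, 8/3, -2]
R5 ← R5 − (1/6)·R1: [0, -8/3, -4/3, 2]
R6 ← R6 + (5/6)·R1: [0, 4/3, 2/3, -1]
R3 ← R3 − (7/17)·R2: [0, 0, 4/17, -14/17]
R4 ← R4 − (11/17)·R2: [0, 0, 16/17, -56/17]
R5 ← R5 + (4/17)·R2: [0, 0, -12/17, 42/17]
R6 ← R6 − (2/17)·R2: [0, 0, 6/17, -21/17]
R4 ← R4 − (4)·R3: [0, 0, 0, 0]
R5 ← R5 + (3)·R3: [0, 0, 0, 0]
R6 ← R6 − (3/2)·R3: [0, 0, 0, 0]
Echelon form has 3 nonzero rows, so rank(B) = 3.
The row space has dimension equal to the rank: 3.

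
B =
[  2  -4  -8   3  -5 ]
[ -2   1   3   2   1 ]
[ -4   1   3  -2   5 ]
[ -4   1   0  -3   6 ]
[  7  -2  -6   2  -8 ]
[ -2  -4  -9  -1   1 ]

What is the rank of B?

4

Row reduce to echelon form.
R2 ← R2 + R1: [0, -3, -5, 5, -4]
R3 ← R3 + (2)·R1: [0, -7, -13, 4, -5]
R4 ← R4 + (2)·R1: [0, -7, -16, 3, -4]
R5 ← R5 − (7/2)·R1: [0, 12, 22, -17/2, 19/2]
R6 ← R6 + R1: [0, -8, -17, 2, -4]
R3 ← R3 − (7/3)·R2: [0, 0, -4/3, -23/3, 13/3]
R4 ← R4 − (7/3)·R2: [0, 0, -13/3, -26/3, 16/3]
R5 ← R5 + (4)·R2: [0, 0, 2, 23/2, -13/2]
R6 ← R6 − (8/3)·R2: [0, 0, -11/3, -34/3, 20/3]
R4 ← R4 − (13/4)·R3: [0, 0, 0, 65/4, -35/4]
R5 ← R5 + (3/2)·R3: [0, 0, 0, 0, 0]
R6 ← R6 − (11/4)·R3: [0, 0, 0, 39/4, -21/4]
R6 ← R6 − (3/5)·R4: [0, 0, 0, 0, 0]
Echelon form has 4 nonzero rows, so rank(B) = 4.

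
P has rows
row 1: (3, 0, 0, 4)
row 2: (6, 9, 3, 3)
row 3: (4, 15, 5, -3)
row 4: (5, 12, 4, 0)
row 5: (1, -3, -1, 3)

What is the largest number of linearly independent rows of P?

Row reduce to echelon form.
R2 ← R2 − (2)·R1: [0, 9, 3, -5]
R3 ← R3 − (4/3)·R1: [0, 15, 5, -25/3]
R4 ← R4 − (5/3)·R1: [0, 12, 4, -20/3]
R5 ← R5 − (1/3)·R1: [0, -3, -1, 5/3]
R3 ← R3 − (5/3)·R2: [0, 0, 0, 0]
R4 ← R4 − (4/3)·R2: [0, 0, 0, 0]
R5 ← R5 + (1/3)·R2: [0, 0, 0, 0]
Echelon form has 2 nonzero rows, so rank(P) = 2.
The rank gives the maximum number of linearly independent rows: 2.

2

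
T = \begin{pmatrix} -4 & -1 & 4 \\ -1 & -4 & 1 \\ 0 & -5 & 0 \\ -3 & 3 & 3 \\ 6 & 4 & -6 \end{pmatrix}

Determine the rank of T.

2

Row reduce to echelon form.
R2 ← R2 − (1/4)·R1: [0, -15/4, 0]
R4 ← R4 − (3/4)·R1: [0, 15/4, 0]
R5 ← R5 + (3/2)·R1: [0, 5/2, 0]
R3 ← R3 − (4/3)·R2: [0, 0, 0]
R4 ← R4 + R2: [0, 0, 0]
R5 ← R5 + (2/3)·R2: [0, 0, 0]
Echelon form has 2 nonzero rows, so rank(T) = 2.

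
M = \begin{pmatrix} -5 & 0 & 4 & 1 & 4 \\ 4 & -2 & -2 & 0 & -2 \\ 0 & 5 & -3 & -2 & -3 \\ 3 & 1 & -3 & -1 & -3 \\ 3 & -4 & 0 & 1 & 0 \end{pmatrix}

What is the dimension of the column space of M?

Row reduce to echelon form.
R2 ← R2 + (4/5)·R1: [0, -2, 6/5, 4/5, 6/5]
R4 ← R4 + (3/5)·R1: [0, 1, -3/5, -2/5, -3/5]
R5 ← R5 + (3/5)·R1: [0, -4, 12/5, 8/5, 12/5]
R3 ← R3 + (5/2)·R2: [0, 0, 0, 0, 0]
R4 ← R4 + (1/2)·R2: [0, 0, 0, 0, 0]
R5 ← R5 − (2)·R2: [0, 0, 0, 0, 0]
Echelon form has 2 nonzero rows, so rank(M) = 2.
The column space has dimension equal to the rank: 2.

2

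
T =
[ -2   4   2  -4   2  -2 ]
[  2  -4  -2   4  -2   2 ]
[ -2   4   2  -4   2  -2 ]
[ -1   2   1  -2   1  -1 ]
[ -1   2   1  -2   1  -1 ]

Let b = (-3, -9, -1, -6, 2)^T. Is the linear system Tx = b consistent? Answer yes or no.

Row reduce the augmented matrix [T | b].
R2 ← R2 + R1: [0, 0, 0, 0, 0, 0, -12]
R3 ← R3 − R1: [0, 0, 0, 0, 0, 0, 2]
R4 ← R4 − (1/2)·R1: [0, 0, 0, 0, 0, 0, -9/2]
R5 ← R5 − (1/2)·R1: [0, 0, 0, 0, 0, 0, 7/2]
R3 ← R3 + (1/6)·R2: [0, 0, 0, 0, 0, 0, 0]
R4 ← R4 − (3/8)·R2: [0, 0, 0, 0, 0, 0, 0]
R5 ← R5 + (7/24)·R2: [0, 0, 0, 0, 0, 0, 0]
The echelon form has 2 nonzero rows; the last pivot sits in the augmented column, so rank(T) = 1 but rank([T|b]) = 2.
Since the ranks differ, the system is inconsistent.

no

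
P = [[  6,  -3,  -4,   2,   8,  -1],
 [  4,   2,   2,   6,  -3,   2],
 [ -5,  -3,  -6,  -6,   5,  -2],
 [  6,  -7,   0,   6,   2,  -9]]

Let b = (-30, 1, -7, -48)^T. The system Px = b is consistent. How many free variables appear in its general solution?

2

Row reduce the augmented matrix [P | b].
R2 ← R2 − (2/3)·R1: [0, 4, 14/3, 14/3, -25/3, 8/3, 21]
R3 ← R3 + (5/6)·R1: [0, -11/2, -28/3, -13/3, 35/3, -17/6, -32]
R4 ← R4 − R1: [0, -4, 4, 4, -6, -8, -18]
R3 ← R3 + (11/8)·R2: [0, 0, -35/12, 25/12, 5/24, 5/6, -25/8]
R4 ← R4 + R2: [0, 0, 26/3, 26/3, -43/3, -16/3, 3]
R4 ← R4 + (104/35)·R3: [0, 0, 0, 104/7, -96/7, -20/7, -44/7]
The echelon form has 4 nonzero rows, and every pivot lies in the first 6 columns, so rank(P) = rank([P|b]) = 4.
The system is consistent.
Free variables = (unknowns) − (rank) = 6 − 4 = 2.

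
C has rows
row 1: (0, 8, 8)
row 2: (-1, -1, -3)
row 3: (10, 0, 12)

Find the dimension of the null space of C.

Row reduce to echelon form.
Swap R1 ↔ R2
R3 ← R3 + (10)·R1: [0, -10, -18]
R3 ← R3 + (5/4)·R2: [0, 0, -8]
3 nonzero rows, so rank(C) = 3.
C has 3 columns; by rank–nullity, nullity = 3 − 3 = 0.

0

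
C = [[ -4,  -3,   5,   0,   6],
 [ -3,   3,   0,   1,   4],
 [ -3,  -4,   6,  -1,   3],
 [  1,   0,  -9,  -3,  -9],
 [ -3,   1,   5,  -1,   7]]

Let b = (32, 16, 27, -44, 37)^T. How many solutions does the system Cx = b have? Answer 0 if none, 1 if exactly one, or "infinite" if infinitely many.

1

Row reduce the augmented matrix [C | b].
R2 ← R2 − (3/4)·R1: [0, 21/4, -15/4, 1, -1/2, -8]
R3 ← R3 − (3/4)·R1: [0, -7/4, 9/4, -1, -3/2, 3]
R4 ← R4 + (1/4)·R1: [0, -3/4, -31/4, -3, -15/2, -36]
R5 ← R5 − (3/4)·R1: [0, 13/4, 5/4, -1, 5/2, 13]
R3 ← R3 + (1/3)·R2: [0, 0, 1, -2/3, -5/3, 1/3]
R4 ← R4 + (1/7)·R2: [0, 0, -58/7, -20/7, -53/7, -260/7]
R5 ← R5 − (13/21)·R2: [0, 0, 25/7, -34/21, 59/21, 377/21]
R4 ← R4 + (58/7)·R3: [0, 0, 0, -176/21, -449/21, -722/21]
R5 ← R5 − (25/7)·R3: [0, 0, 0, 16/21, 184/21, 352/21]
R5 ← R5 + (1/11)·R4: [0, 0, 0, 0, 75/11, 150/11]
The echelon form has 5 nonzero rows, and every pivot lies in the first 5 columns, so rank(C) = rank([C|b]) = 5.
The system is consistent.
rank = 5 = number of unknowns, so the solution is unique.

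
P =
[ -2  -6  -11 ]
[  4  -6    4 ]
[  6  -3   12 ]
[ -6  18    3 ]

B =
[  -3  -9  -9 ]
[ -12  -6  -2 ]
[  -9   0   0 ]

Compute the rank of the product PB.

First compute PB:
[[177,  54,  30],
 [ 24,   0, -24],
 [-90, -36, -48],
 [-225, -54,  18]]
Now row reduce the product.
R2 ← R2 − (8/59)·R1: [0, -432/59, -1656/59]
R3 ← R3 + (30/59)·R1: [0, -504/59, -1932/59]
R4 ← R4 + (75/59)·R1: [0, 864/59, 3312/59]
R3 ← R3 − (7/6)·R2: [0, 0, 0]
R4 ← R4 + (2)·R2: [0, 0, 0]
2 nonzero rows, so rank(PB) = 2.

2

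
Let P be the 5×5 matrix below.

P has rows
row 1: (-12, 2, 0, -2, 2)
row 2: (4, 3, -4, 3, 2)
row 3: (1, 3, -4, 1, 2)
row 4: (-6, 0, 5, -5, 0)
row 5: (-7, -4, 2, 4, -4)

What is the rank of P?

Row reduce to echelon form.
R2 ← R2 + (1/3)·R1: [0, 11/3, -4, 7/3, 8/3]
R3 ← R3 + (1/12)·R1: [0, 19/6, -4, 5/6, 13/6]
R4 ← R4 − (1/2)·R1: [0, -1, 5, -4, -1]
R5 ← R5 − (7/12)·R1: [0, -31/6, 2, 31/6, -31/6]
R3 ← R3 − (19/22)·R2: [0, 0, -6/11, -13/11, -3/22]
R4 ← R4 + (3/11)·R2: [0, 0, 43/11, -37/11, -3/11]
R5 ← R5 + (31/22)·R2: [0, 0, -40/11, 93/11, -31/22]
R4 ← R4 + (43/6)·R3: [0, 0, 0, -71/6, -5/4]
R5 ← R5 − (20/3)·R3: [0, 0, 0, 49/3, -1/2]
R5 ← R5 + (98/71)·R4: [0, 0, 0, 0, -158/71]
Echelon form has 5 nonzero rows, so rank(P) = 5.

5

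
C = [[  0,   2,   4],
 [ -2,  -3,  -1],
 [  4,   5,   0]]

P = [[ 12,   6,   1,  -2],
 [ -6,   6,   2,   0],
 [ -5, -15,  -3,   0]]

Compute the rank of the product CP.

2

First compute CP:
[[-32, -48,  -8,   0],
 [ -1, -15,  -5,   4],
 [ 18,  54,  14,  -8]]
Now row reduce the product.
R2 ← R2 − (1/32)·R1: [0, -27/2, -19/4, 4]
R3 ← R3 + (9/16)·R1: [0, 27, 19/2, -8]
R3 ← R3 + (2)·R2: [0, 0, 0, 0]
2 nonzero rows, so rank(CP) = 2.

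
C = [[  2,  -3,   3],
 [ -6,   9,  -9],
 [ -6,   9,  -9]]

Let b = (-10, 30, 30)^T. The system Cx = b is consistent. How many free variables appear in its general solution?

Row reduce the augmented matrix [C | b].
R2 ← R2 + (3)·R1: [0, 0, 0, 0]
R3 ← R3 + (3)·R1: [0, 0, 0, 0]
The echelon form has 1 nonzero rows, and every pivot lies in the first 3 columns, so rank(C) = rank([C|b]) = 1.
The system is consistent.
Free variables = (unknowns) − (rank) = 3 − 1 = 2.

2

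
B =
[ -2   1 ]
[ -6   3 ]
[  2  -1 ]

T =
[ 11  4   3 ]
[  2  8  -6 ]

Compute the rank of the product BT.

1

First compute BT:
[[-20,   0, -12],
 [-60,   0, -36],
 [ 20,   0,  12]]
Now row reduce the product.
R2 ← R2 − (3)·R1: [0, 0, 0]
R3 ← R3 + R1: [0, 0, 0]
1 nonzero row, so rank(BT) = 1.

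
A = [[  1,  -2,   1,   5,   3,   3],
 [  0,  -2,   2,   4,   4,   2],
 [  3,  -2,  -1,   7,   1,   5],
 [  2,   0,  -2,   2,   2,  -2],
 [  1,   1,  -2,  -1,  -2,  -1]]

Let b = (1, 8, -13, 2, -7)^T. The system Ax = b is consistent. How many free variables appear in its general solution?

3

Row reduce the augmented matrix [A | b].
R3 ← R3 − (3)·R1: [0, 4, -4, -8, -8, -4, -16]
R4 ← R4 − (2)·R1: [0, 4, -4, -8, -4, -8, 0]
R5 ← R5 − R1: [0, 3, -3, -6, -5, -4, -8]
R3 ← R3 + (2)·R2: [0, 0, 0, 0, 0, 0, 0]
R4 ← R4 + (2)·R2: [0, 0, 0, 0, 4, -4, 16]
R5 ← R5 + (3/2)·R2: [0, 0, 0, 0, 1, -1, 4]
Swap R3 ↔ R4
R5 ← R5 − (1/4)·R3: [0, 0, 0, 0, 0, 0, 0]
The echelon form has 3 nonzero rows, and every pivot lies in the first 6 columns, so rank(A) = rank([A|b]) = 3.
The system is consistent.
Free variables = (unknowns) − (rank) = 6 − 3 = 3.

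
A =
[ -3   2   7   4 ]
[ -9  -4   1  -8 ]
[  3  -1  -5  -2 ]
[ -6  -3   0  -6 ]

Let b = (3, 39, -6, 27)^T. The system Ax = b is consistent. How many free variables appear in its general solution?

2

Row reduce the augmented matrix [A | b].
R2 ← R2 − (3)·R1: [0, -10, -20, -20, 30]
R3 ← R3 + R1: [0, 1, 2, 2, -3]
R4 ← R4 − (2)·R1: [0, -7, -14, -14, 21]
R3 ← R3 + (1/10)·R2: [0, 0, 0, 0, 0]
R4 ← R4 − (7/10)·R2: [0, 0, 0, 0, 0]
The echelon form has 2 nonzero rows, and every pivot lies in the first 4 columns, so rank(A) = rank([A|b]) = 2.
The system is consistent.
Free variables = (unknowns) − (rank) = 4 − 2 = 2.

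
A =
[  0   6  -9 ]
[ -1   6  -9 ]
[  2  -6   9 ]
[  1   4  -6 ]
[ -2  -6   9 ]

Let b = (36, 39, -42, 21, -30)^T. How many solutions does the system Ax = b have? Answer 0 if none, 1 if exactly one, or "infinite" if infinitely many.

infinite

Row reduce the augmented matrix [A | b].
Swap R1 ↔ R2
R3 ← R3 + (2)·R1: [0, 6, -9, 36]
R4 ← R4 + R1: [0, 10, -15, 60]
R5 ← R5 − (2)·R1: [0, -18, 27, -108]
R3 ← R3 − R2: [0, 0, 0, 0]
R4 ← R4 − (5/3)·R2: [0, 0, 0, 0]
R5 ← R5 + (3)·R2: [0, 0, 0, 0]
The echelon form has 2 nonzero rows, and every pivot lies in the first 3 columns, so rank(A) = rank([A|b]) = 2.
The system is consistent.
rank = 2 < 3 unknowns, so there are infinitely many solutions.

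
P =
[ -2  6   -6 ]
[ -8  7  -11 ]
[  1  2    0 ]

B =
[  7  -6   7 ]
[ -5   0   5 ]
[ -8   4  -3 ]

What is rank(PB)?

3

First compute PB:
[[  4, -12,  34],
 [ -3,   4,  12],
 [ -3,  -6,  17]]
Now row reduce the product.
R2 ← R2 + (3/4)·R1: [0, -5, 75/2]
R3 ← R3 + (3/4)·R1: [0, -15, 85/2]
R3 ← R3 − (3)·R2: [0, 0, -70]
3 nonzero rows, so rank(PB) = 3.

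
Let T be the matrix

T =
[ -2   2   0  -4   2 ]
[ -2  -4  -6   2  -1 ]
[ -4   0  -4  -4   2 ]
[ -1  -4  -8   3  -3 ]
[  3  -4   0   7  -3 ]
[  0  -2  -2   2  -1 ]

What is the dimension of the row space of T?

3

Row reduce to echelon form.
R2 ← R2 − R1: [0, -6, -6, 6, -3]
R3 ← R3 − (2)·R1: [0, -4, -4, 4, -2]
R4 ← R4 − (1/2)·R1: [0, -5, -8, 5, -4]
R5 ← R5 + (3/2)·R1: [0, -1, 0, 1, 0]
R3 ← R3 − (2/3)·R2: [0, 0, 0, 0, 0]
R4 ← R4 − (5/6)·R2: [0, 0, -3, 0, -3/2]
R5 ← R5 − (1/6)·R2: [0, 0, 1, 0, 1/2]
R6 ← R6 − (1/3)·R2: [0, 0, 0, 0, 0]
Swap R3 ↔ R4
R5 ← R5 + (1/3)·R3: [0, 0, 0, 0, 0]
Echelon form has 3 nonzero rows, so rank(T) = 3.
The row space has dimension equal to the rank: 3.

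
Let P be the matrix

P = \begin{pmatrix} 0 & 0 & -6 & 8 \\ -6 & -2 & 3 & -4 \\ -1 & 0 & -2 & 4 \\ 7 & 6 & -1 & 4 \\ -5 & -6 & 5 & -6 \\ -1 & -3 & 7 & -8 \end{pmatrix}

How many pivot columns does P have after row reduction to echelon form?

4

Row reduce to echelon form.
Swap R1 ↔ R2
R3 ← R3 − (1/6)·R1: [0, 1/3, -5/2, 14/3]
R4 ← R4 + (7/6)·R1: [0, 11/3, 5/2, -2/3]
R5 ← R5 − (5/6)·R1: [0, -13/3, 5/2, -8/3]
R6 ← R6 − (1/6)·R1: [0, -8/3, 13/2, -22/3]
Swap R2 ↔ R3
R4 ← R4 − (11)·R2: [0, 0, 30, -52]
R5 ← R5 + (13)·R2: [0, 0, -30, 58]
R6 ← R6 + (8)·R2: [0, 0, -27/2, 30]
R4 ← R4 + (5)·R3: [0, 0, 0, -12]
R5 ← R5 − (5)·R3: [0, 0, 0, 18]
R6 ← R6 − (9/4)·R3: [0, 0, 0, 12]
R5 ← R5 + (3/2)·R4: [0, 0, 0, 0]
R6 ← R6 + R4: [0, 0, 0, 0]
Echelon form has 4 nonzero rows, so rank(P) = 4.
Each nonzero row contributes one pivot column: 4 pivot columns.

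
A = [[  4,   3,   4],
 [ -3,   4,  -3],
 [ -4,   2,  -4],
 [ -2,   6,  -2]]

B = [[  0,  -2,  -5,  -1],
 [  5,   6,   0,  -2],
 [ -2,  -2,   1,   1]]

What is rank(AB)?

First compute AB:
[[  7,   2, -16,  -6],
 [ 26,  36,  12,  -8],
 [ 18,  28,  16,  -4],
 [ 34,  44,   8, -12]]
Now row reduce the product.
R2 ← R2 − (26/7)·R1: [0, 200/7, 500/7, 100/7]
R3 ← R3 − (18/7)·R1: [0, 160/7, 400/7, 80/7]
R4 ← R4 − (34/7)·R1: [0, 240/7, 600/7, 120/7]
R3 ← R3 − (4/5)·R2: [0, 0, 0, 0]
R4 ← R4 − (6/5)·R2: [0, 0, 0, 0]
2 nonzero rows, so rank(AB) = 2.

2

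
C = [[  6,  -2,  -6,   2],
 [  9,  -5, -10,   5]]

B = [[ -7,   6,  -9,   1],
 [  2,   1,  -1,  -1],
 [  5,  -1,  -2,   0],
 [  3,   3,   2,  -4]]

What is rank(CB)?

First compute CB:
[[-70,  46, -36,   0],
 [-108,  74, -46,  -6]]
Now row reduce the product.
R2 ← R2 − (54/35)·R1: [0, 106/35, 334/35, -6]
2 nonzero rows, so rank(CB) = 2.

2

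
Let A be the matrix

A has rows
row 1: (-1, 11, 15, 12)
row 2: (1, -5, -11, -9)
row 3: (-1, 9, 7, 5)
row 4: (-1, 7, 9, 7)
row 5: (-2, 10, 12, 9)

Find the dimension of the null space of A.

1

Row reduce to echelon form.
R2 ← R2 + R1: [0, 6, 4, 3]
R3 ← R3 − R1: [0, -2, -8, -7]
R4 ← R4 − R1: [0, -4, -6, -5]
R5 ← R5 − (2)·R1: [0, -12, -18, -15]
R3 ← R3 + (1/3)·R2: [0, 0, -20/3, -6]
R4 ← R4 + (2/3)·R2: [0, 0, -10/3, -3]
R5 ← R5 + (2)·R2: [0, 0, -10, -9]
R4 ← R4 − (1/2)·R3: [0, 0, 0, 0]
R5 ← R5 − (3/2)·R3: [0, 0, 0, 0]
3 nonzero rows, so rank(A) = 3.
A has 4 columns; by rank–nullity, nullity = 4 − 3 = 1.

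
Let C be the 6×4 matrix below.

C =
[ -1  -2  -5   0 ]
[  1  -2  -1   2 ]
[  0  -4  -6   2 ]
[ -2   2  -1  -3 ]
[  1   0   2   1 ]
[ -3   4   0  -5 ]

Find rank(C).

Row reduce to echelon form.
R2 ← R2 + R1: [0, -4, -6, 2]
R4 ← R4 − (2)·R1: [0, 6, 9, -3]
R5 ← R5 + R1: [0, -2, -3, 1]
R6 ← R6 − (3)·R1: [0, 10, 15, -5]
R3 ← R3 − R2: [0, 0, 0, 0]
R4 ← R4 + (3/2)·R2: [0, 0, 0, 0]
R5 ← R5 − (1/2)·R2: [0, 0, 0, 0]
R6 ← R6 + (5/2)·R2: [0, 0, 0, 0]
Echelon form has 2 nonzero rows, so rank(C) = 2.

2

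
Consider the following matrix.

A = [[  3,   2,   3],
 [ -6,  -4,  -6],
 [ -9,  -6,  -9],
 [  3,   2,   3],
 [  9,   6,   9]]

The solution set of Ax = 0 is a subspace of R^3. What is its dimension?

2

Row reduce to echelon form.
R2 ← R2 + (2)·R1: [0, 0, 0]
R3 ← R3 + (3)·R1: [0, 0, 0]
R4 ← R4 − R1: [0, 0, 0]
R5 ← R5 − (3)·R1: [0, 0, 0]
1 nonzero row, so rank(A) = 1.
A has 3 columns; by rank–nullity, nullity = 3 − 1 = 2.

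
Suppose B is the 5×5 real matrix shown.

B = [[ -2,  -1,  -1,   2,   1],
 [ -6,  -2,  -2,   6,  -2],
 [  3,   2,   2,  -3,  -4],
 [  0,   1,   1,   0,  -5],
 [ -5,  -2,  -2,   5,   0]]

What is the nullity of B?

3

Row reduce to echelon form.
R2 ← R2 − (3)·R1: [0, 1, 1, 0, -5]
R3 ← R3 + (3/2)·R1: [0, 1/2, 1/2, 0, -5/2]
R5 ← R5 − (5/2)·R1: [0, 1/2, 1/2, 0, -5/2]
R3 ← R3 − (1/2)·R2: [0, 0, 0, 0, 0]
R4 ← R4 − R2: [0, 0, 0, 0, 0]
R5 ← R5 − (1/2)·R2: [0, 0, 0, 0, 0]
2 nonzero rows, so rank(B) = 2.
B has 5 columns; by rank–nullity, nullity = 5 − 2 = 3.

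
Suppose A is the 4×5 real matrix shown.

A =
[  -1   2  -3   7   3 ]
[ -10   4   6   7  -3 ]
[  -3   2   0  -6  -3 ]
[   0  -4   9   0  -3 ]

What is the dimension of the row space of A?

Row reduce to echelon form.
R2 ← R2 − (10)·R1: [0, -16, 36, -63, -33]
R3 ← R3 − (3)·R1: [0, -4, 9, -27, -12]
R3 ← R3 − (1/4)·R2: [0, 0, 0, -45/4, -15/4]
R4 ← R4 − (1/4)·R2: [0, 0, 0, 63/4, 21/4]
R4 ← R4 + (7/5)·R3: [0, 0, 0, 0, 0]
Echelon form has 3 nonzero rows, so rank(A) = 3.
The row space has dimension equal to the rank: 3.

3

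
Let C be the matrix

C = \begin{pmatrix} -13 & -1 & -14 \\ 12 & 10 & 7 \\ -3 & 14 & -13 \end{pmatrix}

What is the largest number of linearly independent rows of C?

3

Row reduce to echelon form.
R2 ← R2 + (12/13)·R1: [0, 118/13, -77/13]
R3 ← R3 − (3/13)·R1: [0, 185/13, -127/13]
R3 ← R3 − (185/118)·R2: [0, 0, -57/118]
Echelon form has 3 nonzero rows, so rank(C) = 3.
The rank gives the maximum number of linearly independent rows: 3.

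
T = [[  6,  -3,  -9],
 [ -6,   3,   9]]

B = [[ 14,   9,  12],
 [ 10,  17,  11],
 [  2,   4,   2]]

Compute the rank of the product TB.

First compute TB:
[[ 36, -33,  21],
 [-36,  33, -21]]
Now row reduce the product.
R2 ← R2 + R1: [0, 0, 0]
1 nonzero row, so rank(TB) = 1.

1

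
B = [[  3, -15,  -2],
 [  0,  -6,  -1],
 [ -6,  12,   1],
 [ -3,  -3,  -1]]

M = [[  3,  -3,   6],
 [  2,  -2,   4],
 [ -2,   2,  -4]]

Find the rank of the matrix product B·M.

First compute BM:
[[-17,  17, -34],
 [-10,  10, -20],
 [  4,  -4,   8],
 [-13,  13, -26]]
Now row reduce the product.
R2 ← R2 − (10/17)·R1: [0, 0, 0]
R3 ← R3 + (4/17)·R1: [0, 0, 0]
R4 ← R4 − (13/17)·R1: [0, 0, 0]
1 nonzero row, so rank(BM) = 1.

1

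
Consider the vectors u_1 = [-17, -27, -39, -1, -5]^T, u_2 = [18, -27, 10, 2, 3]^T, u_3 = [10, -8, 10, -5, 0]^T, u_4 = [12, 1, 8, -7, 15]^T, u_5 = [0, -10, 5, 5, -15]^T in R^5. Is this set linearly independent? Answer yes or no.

Form the matrix with these vectors as rows and row reduce.
R2 ← R2 + (18/17)·R1: [0, -945/17, -532/17, 16/17, -39/17]
R3 ← R3 + (10/17)·R1: [0, -406/17, -220/17, -95/17, -50/17]
R4 ← R4 + (12/17)·R1: [0, -307/17, -332/17, -131/17, 195/17]
R3 ← R3 − (58/135)·R2: [0, 0, 68/135, -809/135, -88/45]
R4 ← R4 − (307/945)·R2: [0, 0, -1264/135, -7571/945, 3848/315]
R5 ← R5 − (34/189)·R2: [0, 0, 287/27, 913/189, -919/63]
R4 ← R4 + (316/17)·R3: [0, 0, 0, -14209/119, -2872/119]
R5 ← R5 − (1435/68)·R3: [0, 0, 0, 62495/476, 3175/119]
R5 ← R5 + (62495/56836)·R4: [0, 0, 0, 0, 2035/14209]
5 nonzero rows, so the 5 vectors span a space of dimension 5.
Since 5 = 5, the vectors are linearly independent.

yes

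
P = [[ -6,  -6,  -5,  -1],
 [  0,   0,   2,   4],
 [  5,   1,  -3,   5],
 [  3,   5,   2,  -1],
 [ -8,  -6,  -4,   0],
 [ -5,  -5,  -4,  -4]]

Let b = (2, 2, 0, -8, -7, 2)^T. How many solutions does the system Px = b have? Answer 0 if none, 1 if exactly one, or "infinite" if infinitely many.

0

Row reduce the augmented matrix [P | b].
R3 ← R3 + (5/6)·R1: [0, -4, -43/6, 25/6, 5/3]
R4 ← R4 + (1/2)·R1: [0, 2, -1/2, -3/2, -7]
R5 ← R5 − (4/3)·R1: [0, 2, 8/3, 4/3, -29/3]
R6 ← R6 − (5/6)·R1: [0, 0, 1/6, -19/6, 1/3]
Swap R2 ↔ R3
R4 ← R4 + (1/2)·R2: [0, 0, -49/12, 7/12, -37/6]
R5 ← R5 + (1/2)·R2: [0, 0, -11/12, 41/12, -53/6]
R4 ← R4 + (49/24)·R3: [0, 0, 0, 35/4, -25/12]
R5 ← R5 + (11/24)·R3: [0, 0, 0, 21/4, -95/12]
R6 ← R6 − (1/12)·R3: [0, 0, 0, -7/2, 1/6]
R5 ← R5 − (3/5)·R4: [0, 0, 0, 0, -20/3]
R6 ← R6 + (2/5)·R4: [0, 0, 0, 0, -2/3]
R6 ← R6 − (1/10)·R5: [0, 0, 0, 0, 0]
The echelon form has 5 nonzero rows; the last pivot sits in the augmented column, so rank(P) = 4 but rank([P|b]) = 5.
Since the ranks differ, the system is inconsistent.
It has no solutions.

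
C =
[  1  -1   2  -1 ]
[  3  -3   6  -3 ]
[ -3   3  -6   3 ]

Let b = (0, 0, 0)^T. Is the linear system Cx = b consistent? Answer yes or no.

Row reduce the augmented matrix [C | b].
R2 ← R2 − (3)·R1: [0, 0, 0, 0, 0]
R3 ← R3 + (3)·R1: [0, 0, 0, 0, 0]
The echelon form has 1 nonzero rows, and every pivot lies in the first 4 columns, so rank(C) = rank([C|b]) = 1.
The system is consistent.

yes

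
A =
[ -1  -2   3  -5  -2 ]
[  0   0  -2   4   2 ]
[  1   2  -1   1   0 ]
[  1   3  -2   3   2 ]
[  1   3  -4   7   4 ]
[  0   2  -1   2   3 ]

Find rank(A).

Row reduce to echelon form.
R3 ← R3 + R1: [0, 0, 2, -4, -2]
R4 ← R4 + R1: [0, 1, 1, -2, 0]
R5 ← R5 + R1: [0, 1, -1, 2, 2]
Swap R2 ↔ R4
R5 ← R5 − R2: [0, 0, -2, 4, 2]
R6 ← R6 − (2)·R2: [0, 0, -3, 6, 3]
R4 ← R4 + R3: [0, 0, 0, 0, 0]
R5 ← R5 + R3: [0, 0, 0, 0, 0]
R6 ← R6 + (3/2)·R3: [0, 0, 0, 0, 0]
Echelon form has 3 nonzero rows, so rank(A) = 3.

3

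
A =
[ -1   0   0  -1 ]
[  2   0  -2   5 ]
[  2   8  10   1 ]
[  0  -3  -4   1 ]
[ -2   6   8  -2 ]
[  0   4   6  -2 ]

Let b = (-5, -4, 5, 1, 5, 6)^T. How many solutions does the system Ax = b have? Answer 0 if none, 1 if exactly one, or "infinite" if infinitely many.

Row reduce the augmented matrix [A | b].
R2 ← R2 + (2)·R1: [0, 0, -2, 3, -14]
R3 ← R3 + (2)·R1: [0, 8, 10, -1, -5]
R5 ← R5 − (2)·R1: [0, 6, 8, 0, 15]
Swap R2 ↔ R3
R4 ← R4 + (3/8)·R2: [0, 0, -1/4, 5/8, -7/8]
R5 ← R5 − (3/4)·R2: [0, 0, 1/2, 3/4, 75/4]
R6 ← R6 − (1/2)·R2: [0, 0, 1, -3/2, 17/2]
R4 ← R4 − (1/8)·R3: [0, 0, 0, 1/4, 7/8]
R5 ← R5 + (1/4)·R3: [0, 0, 0, 3/2, 61/4]
R6 ← R6 + (1/2)·R3: [0, 0, 0, 0, 3/2]
R5 ← R5 − (6)·R4: [0, 0, 0, 0, 10]
R6 ← R6 − (3/20)·R5: [0, 0, 0, 0, 0]
The echelon form has 5 nonzero rows; the last pivot sits in the augmented column, so rank(A) = 4 but rank([A|b]) = 5.
Since the ranks differ, the system is inconsistent.
It has no solutions.

0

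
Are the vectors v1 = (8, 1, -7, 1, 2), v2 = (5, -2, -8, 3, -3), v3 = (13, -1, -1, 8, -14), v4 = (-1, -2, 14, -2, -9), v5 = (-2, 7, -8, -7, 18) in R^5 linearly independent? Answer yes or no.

Form the matrix with these vectors as rows and row reduce.
R2 ← R2 − (5/8)·R1: [0, -21/8, -29/8, 19/8, -17/4]
R3 ← R3 − (13/8)·R1: [0, -21/8, 83/8, 51/8, -69/4]
R4 ← R4 + (1/8)·R1: [0, -15/8, 105/8, -15/8, -35/4]
R5 ← R5 + (1/4)·R1: [0, 29/4, -39/4, -27/4, 37/2]
R3 ← R3 − R2: [0, 0, 14, 4, -13]
R4 ← R4 − (5/7)·R2: [0, 0, 110/7, -25/7, -40/7]
R5 ← R5 + (58/21)·R2: [0, 0, -415/21, -4/21, 142/21]
R4 ← R4 − (55/49)·R3: [0, 0, 0, -395/49, 435/49]
R5 ← R5 + (415/294)·R3: [0, 0, 0, 802/147, -3407/294]
R5 ← R5 + (802/1185)·R4: [0, 0, 0, 0, -2645/474]
5 nonzero rows, so the 5 vectors span a space of dimension 5.
Since 5 = 5, the vectors are linearly independent.

yes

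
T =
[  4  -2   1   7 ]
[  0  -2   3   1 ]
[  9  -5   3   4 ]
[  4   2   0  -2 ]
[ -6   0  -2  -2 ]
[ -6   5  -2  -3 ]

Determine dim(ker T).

Row reduce to echelon form.
R3 ← R3 − (9/4)·R1: [0, -1/2, 3/4, -47/4]
R4 ← R4 − R1: [0, 4, -1, -9]
R5 ← R5 + (3/2)·R1: [0, -3, -1/2, 17/2]
R6 ← R6 + (3/2)·R1: [0, 2, -1/2, 15/2]
R3 ← R3 − (1/4)·R2: [0, 0, 0, -12]
R4 ← R4 + (2)·R2: [0, 0, 5, -7]
R5 ← R5 − (3/2)·R2: [0, 0, -5, 7]
R6 ← R6 + R2: [0, 0, 5/2, 17/2]
Swap R3 ↔ R4
R5 ← R5 + R3: [0, 0, 0, 0]
R6 ← R6 − (1/2)·R3: [0, 0, 0, 12]
R6 ← R6 + R4: [0, 0, 0, 0]
4 nonzero rows, so rank(T) = 4.
T has 4 columns; by rank–nullity, nullity = 4 − 4 = 0.

0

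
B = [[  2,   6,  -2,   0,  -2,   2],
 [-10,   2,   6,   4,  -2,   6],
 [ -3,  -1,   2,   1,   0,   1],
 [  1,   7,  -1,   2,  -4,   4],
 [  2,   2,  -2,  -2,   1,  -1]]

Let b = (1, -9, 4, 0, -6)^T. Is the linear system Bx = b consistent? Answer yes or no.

no

Row reduce the augmented matrix [B | b].
R2 ← R2 + (5)·R1: [0, 32, -4, 4, -12, 16, -4]
R3 ← R3 + (3/2)·R1: [0, 8, -1, 1, -3, 4, 11/2]
R4 ← R4 − (1/2)·R1: [0, 4, 0, 2, -3, 3, -1/2]
R5 ← R5 − R1: [0, -4, 0, -2, 3, -3, -7]
R3 ← R3 − (1/4)·R2: [0, 0, 0, 0, 0, 0, 13/2]
R4 ← R4 − (1/8)·R2: [0, 0, 1/2, 3/2, -3/2, 1, 0]
R5 ← R5 + (1/8)·R2: [0, 0, -1/2, -3/2, 3/2, -1, -15/2]
Swap R3 ↔ R4
R5 ← R5 + R3: [0, 0, 0, 0, 0, 0, -15/2]
R5 ← R5 + (15/13)·R4: [0, 0, 0, 0, 0, 0, 0]
The echelon form has 4 nonzero rows; the last pivot sits in the augmented column, so rank(B) = 3 but rank([B|b]) = 4.
Since the ranks differ, the system is inconsistent.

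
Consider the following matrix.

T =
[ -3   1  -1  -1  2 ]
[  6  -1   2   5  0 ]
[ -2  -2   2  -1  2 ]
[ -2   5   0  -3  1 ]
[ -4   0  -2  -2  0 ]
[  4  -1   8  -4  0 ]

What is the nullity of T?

0

Row reduce to echelon form.
R2 ← R2 + (2)·R1: [0, 1, 0, 3, 4]
R3 ← R3 − (2/3)·R1: [0, -8/3, 8/3, -1/3, 2/3]
R4 ← R4 − (2/3)·R1: [0, 13/3, 2/3, -7/3, -1/3]
R5 ← R5 − (4/3)·R1: [0, -4/3, -2/3, -2/3, -8/3]
R6 ← R6 + (4/3)·R1: [0, 1/3, 20/3, -16/3, 8/3]
R3 ← R3 + (8/3)·R2: [0, 0, 8/3, 23/3, 34/3]
R4 ← R4 − (13/3)·R2: [0, 0, 2/3, -46/3, -53/3]
R5 ← R5 + (4/3)·R2: [0, 0, -2/3, 10/3, 8/3]
R6 ← R6 − (1/3)·R2: [0, 0, 20/3, -19/3, 4/3]
R4 ← R4 − (1/4)·R3: [0, 0, 0, -69/4, -41/2]
R5 ← R5 + (1/4)·R3: [0, 0, 0, 21/4, 11/2]
R6 ← R6 − (5/2)·R3: [0, 0, 0, -51/2, -27]
R5 ← R5 + (7/23)·R4: [0, 0, 0, 0, -17/23]
R6 ← R6 − (34/23)·R4: [0, 0, 0, 0, 76/23]
R6 ← R6 + (76/17)·R5: [0, 0, 0, 0, 0]
5 nonzero rows, so rank(T) = 5.
T has 5 columns; by rank–nullity, nullity = 5 − 5 = 0.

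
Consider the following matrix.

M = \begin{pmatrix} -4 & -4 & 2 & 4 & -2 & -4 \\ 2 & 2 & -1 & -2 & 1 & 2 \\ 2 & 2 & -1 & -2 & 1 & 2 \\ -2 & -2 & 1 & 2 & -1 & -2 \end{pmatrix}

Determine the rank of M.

1

Row reduce to echelon form.
R2 ← R2 + (1/2)·R1: [0, 0, 0, 0, 0, 0]
R3 ← R3 + (1/2)·R1: [0, 0, 0, 0, 0, 0]
R4 ← R4 − (1/2)·R1: [0, 0, 0, 0, 0, 0]
Echelon form has 1 nonzero row, so rank(M) = 1.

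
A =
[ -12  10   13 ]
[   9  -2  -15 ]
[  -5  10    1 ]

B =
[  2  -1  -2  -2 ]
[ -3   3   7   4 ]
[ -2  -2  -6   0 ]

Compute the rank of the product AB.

First compute AB:
[[-80,  16,  16,  64],
 [ 54,  15,  58, -26],
 [-42,  33,  74,  50]]
Now row reduce the product.
R2 ← R2 + (27/40)·R1: [0, 129/5, 344/5, 86/5]
R3 ← R3 − (21/40)·R1: [0, 123/5, 328/5, 82/5]
R3 ← R3 − (41/43)·R2: [0, 0, 0, 0]
2 nonzero rows, so rank(AB) = 2.

2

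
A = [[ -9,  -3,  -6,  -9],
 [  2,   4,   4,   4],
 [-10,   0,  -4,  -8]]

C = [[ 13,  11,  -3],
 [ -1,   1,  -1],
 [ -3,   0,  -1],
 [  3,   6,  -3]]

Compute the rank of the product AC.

2

First compute AC:
[[-123, -156,  63],
 [ 22,  50, -26],
 [-142, -158,  58]]
Now row reduce the product.
R2 ← R2 + (22/123)·R1: [0, 906/41, -604/41]
R3 ← R3 − (142/123)·R1: [0, 906/41, -604/41]
R3 ← R3 − R2: [0, 0, 0]
2 nonzero rows, so rank(AC) = 2.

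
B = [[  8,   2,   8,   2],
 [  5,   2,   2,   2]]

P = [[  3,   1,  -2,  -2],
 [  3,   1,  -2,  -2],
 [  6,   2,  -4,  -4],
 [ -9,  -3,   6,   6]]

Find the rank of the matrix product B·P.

1

First compute BP:
[[ 60,  20, -40, -40],
 [ 15,   5, -10, -10]]
Now row reduce the product.
R2 ← R2 − (1/4)·R1: [0, 0, 0, 0]
1 nonzero row, so rank(BP) = 1.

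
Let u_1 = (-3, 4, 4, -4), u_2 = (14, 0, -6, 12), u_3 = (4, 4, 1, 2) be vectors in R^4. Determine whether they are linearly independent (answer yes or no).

Form the matrix with these vectors as rows and row reduce.
R2 ← R2 + (14/3)·R1: [0, 56/3, 38/3, -20/3]
R3 ← R3 + (4/3)·R1: [0, 28/3, 19/3, -10/3]
R3 ← R3 − (1/2)·R2: [0, 0, 0, 0]
2 nonzero rows, so the 3 vectors span a space of dimension 2.
Since 2 < 3, the vectors are linearly dependent.

no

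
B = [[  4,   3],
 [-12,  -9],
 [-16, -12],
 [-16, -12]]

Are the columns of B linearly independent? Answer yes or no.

Row reduce B to echelon form.
R2 ← R2 + (3)·R1: [0, 0]
R3 ← R3 + (4)·R1: [0, 0]
R4 ← R4 + (4)·R1: [0, 0]
1 pivot among 2 columns.
Only 1 < 2 pivot columns, so the columns are linearly dependent.

no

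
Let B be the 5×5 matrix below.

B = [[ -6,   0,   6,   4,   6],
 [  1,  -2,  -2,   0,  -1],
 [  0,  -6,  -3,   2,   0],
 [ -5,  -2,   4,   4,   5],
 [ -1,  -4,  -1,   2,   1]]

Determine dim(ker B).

Row reduce to echelon form.
R2 ← R2 + (1/6)·R1: [0, -2, -1, 2/3, 0]
R4 ← R4 − (5/6)·R1: [0, -2, -1, 2/3, 0]
R5 ← R5 − (1/6)·R1: [0, -4, -2, 4/3, 0]
R3 ← R3 − (3)·R2: [0, 0, 0, 0, 0]
R4 ← R4 − R2: [0, 0, 0, 0, 0]
R5 ← R5 − (2)·R2: [0, 0, 0, 0, 0]
2 nonzero rows, so rank(B) = 2.
B has 5 columns; by rank–nullity, nullity = 5 − 2 = 3.

3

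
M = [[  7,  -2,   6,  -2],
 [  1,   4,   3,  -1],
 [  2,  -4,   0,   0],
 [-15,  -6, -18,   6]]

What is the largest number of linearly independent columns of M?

2

Row reduce to echelon form.
R2 ← R2 − (1/7)·R1: [0, 30/7, 15/7, -5/7]
R3 ← R3 − (2/7)·R1: [0, -24/7, -12/7, 4/7]
R4 ← R4 + (15/7)·R1: [0, -72/7, -36/7, 12/7]
R3 ← R3 + (4/5)·R2: [0, 0, 0, 0]
R4 ← R4 + (12/5)·R2: [0, 0, 0, 0]
Echelon form has 2 nonzero rows, so rank(M) = 2.
The rank gives the maximum number of linearly independent columns: 2.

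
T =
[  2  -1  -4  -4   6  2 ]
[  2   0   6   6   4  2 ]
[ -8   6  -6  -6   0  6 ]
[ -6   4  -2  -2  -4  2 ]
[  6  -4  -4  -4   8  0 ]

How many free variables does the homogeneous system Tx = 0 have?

3

Row reduce to echelon form.
R2 ← R2 − R1: [0, 1, 10, 10, -2, 0]
R3 ← R3 + (4)·R1: [0, 2, -22, -22, 24, 14]
R4 ← R4 + (3)·R1: [0, 1, -14, -14, 14, 8]
R5 ← R5 − (3)·R1: [0, -1, 8, 8, -10, -6]
R3 ← R3 − (2)·R2: [0, 0, -42, -42, 28, 14]
R4 ← R4 − R2: [0, 0, -24, -24, 16, 8]
R5 ← R5 + R2: [0, 0, 18, 18, -12, -6]
R4 ← R4 − (4/7)·R3: [0, 0, 0, 0, 0, 0]
R5 ← R5 + (3/7)·R3: [0, 0, 0, 0, 0, 0]
3 nonzero rows, so rank(T) = 3.
T has 6 columns; by rank–nullity, nullity = 6 − 3 = 3.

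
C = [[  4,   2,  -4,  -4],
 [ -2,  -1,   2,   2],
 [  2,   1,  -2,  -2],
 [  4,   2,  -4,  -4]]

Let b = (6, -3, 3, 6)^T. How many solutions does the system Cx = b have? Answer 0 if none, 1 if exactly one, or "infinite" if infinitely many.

Row reduce the augmented matrix [C | b].
R2 ← R2 + (1/2)·R1: [0, 0, 0, 0, 0]
R3 ← R3 − (1/2)·R1: [0, 0, 0, 0, 0]
R4 ← R4 − R1: [0, 0, 0, 0, 0]
The echelon form has 1 nonzero rows, and every pivot lies in the first 4 columns, so rank(C) = rank([C|b]) = 1.
The system is consistent.
rank = 1 < 4 unknowns, so there are infinitely many solutions.

infinite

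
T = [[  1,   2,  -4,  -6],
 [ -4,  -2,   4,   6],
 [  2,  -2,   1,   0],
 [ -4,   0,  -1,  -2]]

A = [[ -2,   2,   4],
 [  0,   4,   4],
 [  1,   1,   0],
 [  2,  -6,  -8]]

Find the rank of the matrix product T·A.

2

First compute TA:
[[-18,  42,  60],
 [ 24, -48, -72],
 [ -3,  -3,   0],
 [  3,   3,   0]]
Now row reduce the product.
R2 ← R2 + (4/3)·R1: [0, 8, 8]
R3 ← R3 − (1/6)·R1: [0, -10, -10]
R4 ← R4 + (1/6)·R1: [0, 10, 10]
R3 ← R3 + (5/4)·R2: [0, 0, 0]
R4 ← R4 − (5/4)·R2: [0, 0, 0]
2 nonzero rows, so rank(TA) = 2.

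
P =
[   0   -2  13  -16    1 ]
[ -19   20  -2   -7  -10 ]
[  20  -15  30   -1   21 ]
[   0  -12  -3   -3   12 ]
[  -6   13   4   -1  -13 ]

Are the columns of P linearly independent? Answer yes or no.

Row reduce P to echelon form.
Swap R1 ↔ R2
R3 ← R3 + (20/19)·R1: [0, 115/19, 530/19, -159/19, 199/19]
R5 ← R5 − (6/19)·R1: [0, 127/19, 88/19, 23/19, -187/19]
R3 ← R3 + (115/38)·R2: [0, 0, 2555/38, -1079/19, 27/2]
R4 ← R4 − (6)·R2: [0, 0, -81, 93, 6]
R5 ← R5 + (127/38)·R2: [0, 0, 1827/38, -993/19, -13/2]
R4 ← R4 + (3078/2555)·R3: [0, 0, 0, 62817/2555, 56883/2555]
R5 ← R5 − (261/365)·R3: [0, 0, 0, -4254/365, -5896/365]
R5 ← R5 + (9926/20939)·R4: [0, 0, 0, 0, -117250/20939]
5 pivots among 5 columns.
Every column is a pivot column, so the columns are linearly independent.

yes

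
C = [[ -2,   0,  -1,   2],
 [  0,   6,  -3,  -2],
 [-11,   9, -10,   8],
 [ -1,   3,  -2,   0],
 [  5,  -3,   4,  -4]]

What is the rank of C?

Row reduce to echelon form.
R3 ← R3 − (11/2)·R1: [0, 9, -9/2, -3]
R4 ← R4 − (1/2)·R1: [0, 3, -3/2, -1]
R5 ← R5 + (5/2)·R1: [0, -3, 3/2, 1]
R3 ← R3 − (3/2)·R2: [0, 0, 0, 0]
R4 ← R4 − (1/2)·R2: [0, 0, 0, 0]
R5 ← R5 + (1/2)·R2: [0, 0, 0, 0]
Echelon form has 2 nonzero rows, so rank(C) = 2.

2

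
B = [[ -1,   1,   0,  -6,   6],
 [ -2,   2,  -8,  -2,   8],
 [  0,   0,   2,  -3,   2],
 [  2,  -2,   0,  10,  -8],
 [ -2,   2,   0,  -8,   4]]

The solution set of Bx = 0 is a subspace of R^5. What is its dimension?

2

Row reduce to echelon form.
R2 ← R2 − (2)·R1: [0, 0, -8, 10, -4]
R4 ← R4 + (2)·R1: [0, 0, 0, -2, 4]
R5 ← R5 − (2)·R1: [0, 0, 0, 4, -8]
R3 ← R3 + (1/4)·R2: [0, 0, 0, -1/2, 1]
R4 ← R4 − (4)·R3: [0, 0, 0, 0, 0]
R5 ← R5 + (8)·R3: [0, 0, 0, 0, 0]
3 nonzero rows, so rank(B) = 3.
B has 5 columns; by rank–nullity, nullity = 5 − 3 = 2.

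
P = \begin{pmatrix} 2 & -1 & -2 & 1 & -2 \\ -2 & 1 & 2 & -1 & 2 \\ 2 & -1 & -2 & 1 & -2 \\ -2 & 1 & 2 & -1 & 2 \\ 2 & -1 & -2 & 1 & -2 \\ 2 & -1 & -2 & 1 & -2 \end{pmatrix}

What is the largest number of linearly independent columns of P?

Row reduce to echelon form.
R2 ← R2 + R1: [0, 0, 0, 0, 0]
R3 ← R3 − R1: [0, 0, 0, 0, 0]
R4 ← R4 + R1: [0, 0, 0, 0, 0]
R5 ← R5 − R1: [0, 0, 0, 0, 0]
R6 ← R6 − R1: [0, 0, 0, 0, 0]
Echelon form has 1 nonzero row, so rank(P) = 1.
The rank gives the maximum number of linearly independent columns: 1.

1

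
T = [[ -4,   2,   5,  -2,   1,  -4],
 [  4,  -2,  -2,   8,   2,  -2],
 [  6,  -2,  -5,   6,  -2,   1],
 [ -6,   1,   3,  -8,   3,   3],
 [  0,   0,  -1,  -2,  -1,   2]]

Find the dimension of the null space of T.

Row reduce to echelon form.
R2 ← R2 + R1: [0, 0, 3, 6, 3, -6]
R3 ← R3 + (3/2)·R1: [0, 1, 5/2, 3, -1/2, -5]
R4 ← R4 − (3/2)·R1: [0, -2, -9/2, -5, 3/2, 9]
Swap R2 ↔ R3
R4 ← R4 + (2)·R2: [0, 0, 1/2, 1, 1/2, -1]
R4 ← R4 − (1/6)·R3: [0, 0, 0, 0, 0, 0]
R5 ← R5 + (1/3)·R3: [0, 0, 0, 0, 0, 0]
3 nonzero rows, so rank(T) = 3.
T has 6 columns; by rank–nullity, nullity = 6 − 3 = 3.

3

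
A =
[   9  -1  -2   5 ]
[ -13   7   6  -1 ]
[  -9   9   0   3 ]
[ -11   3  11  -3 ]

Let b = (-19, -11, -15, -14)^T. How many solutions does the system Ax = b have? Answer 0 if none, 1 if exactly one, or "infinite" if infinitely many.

Row reduce the augmented matrix [A | b].
R2 ← R2 + (13/9)·R1: [0, 50/9, 28/9, 56/9, -346/9]
R3 ← R3 + R1: [0, 8, -2, 8, -34]
R4 ← R4 + (11/9)·R1: [0, 16/9, 77/9, 28/9, -335/9]
R3 ← R3 − (36/25)·R2: [0, 0, -162/25, -24/25, 534/25]
R4 ← R4 − (8/25)·R2: [0, 0, 189/25, 28/25, -623/25]
R4 ← R4 + (7/6)·R3: [0, 0, 0, 0, 0]
The echelon form has 3 nonzero rows, and every pivot lies in the first 4 columns, so rank(A) = rank([A|b]) = 3.
The system is consistent.
rank = 3 < 4 unknowns, so there are infinitely many solutions.

infinite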